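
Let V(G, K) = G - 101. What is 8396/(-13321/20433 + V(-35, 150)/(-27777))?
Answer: -75639622772/5829183 ≈ -12976.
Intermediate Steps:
V(G, K) = -101 + G
8396/(-13321/20433 + V(-35, 150)/(-27777)) = 8396/(-13321/20433 + (-101 - 35)/(-27777)) = 8396/(-13321*1/20433 - 136*(-1/27777)) = 8396/(-1903/2919 + 136/27777) = 8396/(-5829183/9009007) = 8396*(-9009007/5829183) = -75639622772/5829183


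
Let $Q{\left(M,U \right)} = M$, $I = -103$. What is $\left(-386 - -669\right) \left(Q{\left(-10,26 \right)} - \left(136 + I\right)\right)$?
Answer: $-12169$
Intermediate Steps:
$\left(-386 - -669\right) \left(Q{\left(-10,26 \right)} - \left(136 + I\right)\right) = \left(-386 - -669\right) \left(-10 - 33\right) = \left(-386 + 669\right) \left(-10 + \left(-136 + 103\right)\right) = 283 \left(-10 - 33\right) = 283 \left(-43\right) = -12169$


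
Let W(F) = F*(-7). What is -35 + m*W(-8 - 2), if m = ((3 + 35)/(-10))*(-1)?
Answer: 231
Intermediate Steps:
W(F) = -7*F
m = 19/5 (m = (38*(-⅒))*(-1) = -19/5*(-1) = 19/5 ≈ 3.8000)
-35 + m*W(-8 - 2) = -35 + 19*(-7*(-8 - 2))/5 = -35 + 19*(-7*(-10))/5 = -35 + (19/5)*70 = -35 + 266 = 231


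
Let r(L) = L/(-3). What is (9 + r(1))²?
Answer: 676/9 ≈ 75.111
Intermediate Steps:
r(L) = -L/3 (r(L) = L*(-⅓) = -L/3)
(9 + r(1))² = (9 - ⅓*1)² = (9 - ⅓)² = (26/3)² = 676/9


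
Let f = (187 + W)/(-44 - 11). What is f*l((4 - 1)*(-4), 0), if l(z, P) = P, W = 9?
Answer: 0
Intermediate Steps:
f = -196/55 (f = (187 + 9)/(-44 - 11) = 196/(-55) = 196*(-1/55) = -196/55 ≈ -3.5636)
f*l((4 - 1)*(-4), 0) = -196/55*0 = 0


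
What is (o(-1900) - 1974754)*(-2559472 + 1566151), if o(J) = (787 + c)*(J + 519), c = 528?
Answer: 3765450453849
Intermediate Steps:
o(J) = 682485 + 1315*J (o(J) = (787 + 528)*(J + 519) = 1315*(519 + J) = 682485 + 1315*J)
(o(-1900) - 1974754)*(-2559472 + 1566151) = ((682485 + 1315*(-1900)) - 1974754)*(-2559472 + 1566151) = ((682485 - 2498500) - 1974754)*(-993321) = (-1816015 - 1974754)*(-993321) = -3790769*(-993321) = 3765450453849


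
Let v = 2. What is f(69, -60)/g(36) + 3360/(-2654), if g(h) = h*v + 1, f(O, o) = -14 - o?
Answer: -61598/96871 ≈ -0.63588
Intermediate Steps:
g(h) = 1 + 2*h (g(h) = h*2 + 1 = 2*h + 1 = 1 + 2*h)
f(69, -60)/g(36) + 3360/(-2654) = (-14 - 1*(-60))/(1 + 2*36) + 3360/(-2654) = (-14 + 60)/(1 + 72) + 3360*(-1/2654) = 46/73 - 1680/1327 = -61598/96871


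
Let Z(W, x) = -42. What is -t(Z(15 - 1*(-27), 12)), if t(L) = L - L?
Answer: 0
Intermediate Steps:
t(L) = 0
-t(Z(15 - 1*(-27), 12)) = -1*0 = 0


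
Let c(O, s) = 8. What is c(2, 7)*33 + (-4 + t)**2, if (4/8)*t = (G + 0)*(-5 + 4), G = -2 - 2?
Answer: 280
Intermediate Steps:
G = -4
t = 8 (t = 2*((-4 + 0)*(-5 + 4)) = 2*(-4*(-1)) = 2*4 = 8)
c(2, 7)*33 + (-4 + t)**2 = 8*33 + (-4 + 8)**2 = 264 + 4**2 = 264 + 16 = 280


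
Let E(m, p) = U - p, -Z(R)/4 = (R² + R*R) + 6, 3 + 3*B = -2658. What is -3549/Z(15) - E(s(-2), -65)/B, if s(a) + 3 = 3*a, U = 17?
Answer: 1099177/539296 ≈ 2.0382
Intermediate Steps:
s(a) = -3 + 3*a
B = -887 (B = -1 + (⅓)*(-2658) = -1 - 886 = -887)
Z(R) = -24 - 8*R² (Z(R) = -4*((R² + R*R) + 6) = -4*((R² + R²) + 6) = -4*(2*R² + 6) = -4*(6 + 2*R²) = -24 - 8*R²)
E(m, p) = 17 - p
-3549/Z(15) - E(s(-2), -65)/B = -3549/(-24 - 8*15²) - (17 - 1*(-65))/(-887) = -3549/(-24 - 8*225) - (17 + 65)*(-1)/887 = -3549/(-24 - 1800) - 82*(-1)/887 = -3549/(-1824) - 1*(-82/887) = -3549*(-1/1824) + 82/887 = 1183/608 + 82/887 = 1099177/539296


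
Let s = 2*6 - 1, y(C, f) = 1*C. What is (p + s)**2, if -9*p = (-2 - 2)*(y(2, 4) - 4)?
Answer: 8281/81 ≈ 102.23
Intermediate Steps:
y(C, f) = C
p = -8/9 (p = -(-2 - 2)*(2 - 4)/9 = -(-4)*(-2)/9 = -1/9*8 = -8/9 ≈ -0.88889)
s = 11 (s = 12 - 1 = 11)
(p + s)**2 = (-8/9 + 11)**2 = (91/9)**2 = 8281/81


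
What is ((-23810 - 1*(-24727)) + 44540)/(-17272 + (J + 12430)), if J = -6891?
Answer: -45457/11733 ≈ -3.8743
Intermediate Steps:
((-23810 - 1*(-24727)) + 44540)/(-17272 + (J + 12430)) = ((-23810 - 1*(-24727)) + 44540)/(-17272 + (-6891 + 12430)) = ((-23810 + 24727) + 44540)/(-17272 + 5539) = (917 + 44540)/(-11733) = 45457*(-1/11733) = -45457/11733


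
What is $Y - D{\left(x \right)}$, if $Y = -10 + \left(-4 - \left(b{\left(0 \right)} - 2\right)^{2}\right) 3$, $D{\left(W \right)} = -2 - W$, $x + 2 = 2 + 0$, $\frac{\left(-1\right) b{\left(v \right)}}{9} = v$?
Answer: $-32$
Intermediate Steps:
$b{\left(v \right)} = - 9 v$
$x = 0$ ($x = -2 + \left(2 + 0\right) = -2 + 2 = 0$)
$Y = -34$ ($Y = -10 + \left(-4 - \left(\left(-9\right) 0 - 2\right)^{2}\right) 3 = -10 + \left(-4 - \left(0 - 2\right)^{2}\right) 3 = -10 + \left(-4 - \left(-2\right)^{2}\right) 3 = -10 + \left(-4 - 4\right) 3 = -10 - 24 = -34$)
$Y - D{\left(x \right)} = -34 - \left(-2 - 0\right) = -34 - \left(-2 + 0\right) = -34 - -2 = -34 + 2 = -32$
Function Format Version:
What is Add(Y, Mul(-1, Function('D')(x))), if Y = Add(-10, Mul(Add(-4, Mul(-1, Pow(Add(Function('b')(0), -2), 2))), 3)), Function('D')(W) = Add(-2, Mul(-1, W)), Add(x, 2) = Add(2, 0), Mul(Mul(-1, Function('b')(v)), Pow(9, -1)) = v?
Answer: -32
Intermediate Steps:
Function('b')(v) = Mul(-9, v)
x = 0 (x = Add(-2, Add(2, 0)) = Add(-2, 2) = 0)
Y = -34 (Y = Add(-10, Mul(Add(-4, Mul(-1, Pow(Add(Mul(-9, 0), -2), 2))), 3)) = Add(-10, Mul(Add(-4, Mul(-1, Pow(Add(0, -2), 2))), 3)) = Add(-10, Mul(Add(-4, Mul(-1, Pow(-2, 2))), 3)) = Add(-10, Mul(Add(-4, Mul(-1, 4)), 3)) = Add(-10, Mul(Add(-4, -4), 3)) = Add(-10, Mul(-8, 3)) = Add(-10, -24) = -34)
Add(Y, Mul(-1, Function('D')(x))) = Add(-34, Mul(-1, Add(-2, Mul(-1, 0)))) = Add(-34, Mul(-1, Add(-2, 0))) = Add(-34, Mul(-1, -2)) = Add(-34, 2) = -32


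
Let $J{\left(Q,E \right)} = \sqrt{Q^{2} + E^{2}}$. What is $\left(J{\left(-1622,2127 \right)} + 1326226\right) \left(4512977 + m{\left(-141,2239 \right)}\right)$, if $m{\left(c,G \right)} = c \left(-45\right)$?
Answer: $5993642338772 + 4519322 \sqrt{7155013} \approx 6.0057 \cdot 10^{12}$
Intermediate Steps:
$m{\left(c,G \right)} = - 45 c$
$J{\left(Q,E \right)} = \sqrt{E^{2} + Q^{2}}$
$\left(J{\left(-1622,2127 \right)} + 1326226\right) \left(4512977 + m{\left(-141,2239 \right)}\right) = \left(\sqrt{2127^{2} + \left(-1622\right)^{2}} + 1326226\right) \left(4512977 - -6345\right) = \left(\sqrt{4524129 + 2630884} + 1326226\right) \left(4512977 + 6345\right) = \left(\sqrt{7155013} + 1326226\right) 4519322 = \left(1326226 + \sqrt{7155013}\right) 4519322 = 5993642338772 + 4519322 \sqrt{7155013}$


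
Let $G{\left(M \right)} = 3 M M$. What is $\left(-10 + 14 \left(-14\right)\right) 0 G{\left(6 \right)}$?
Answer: $0$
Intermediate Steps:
$G{\left(M \right)} = 3 M^{2}$
$\left(-10 + 14 \left(-14\right)\right) 0 G{\left(6 \right)} = \left(-10 + 14 \left(-14\right)\right) 0 \cdot 3 \cdot 6^{2} = \left(-10 - 196\right) 0 \cdot 3 \cdot 36 = - 206 \cdot 0 \cdot 108 = \left(-206\right) 0 = 0$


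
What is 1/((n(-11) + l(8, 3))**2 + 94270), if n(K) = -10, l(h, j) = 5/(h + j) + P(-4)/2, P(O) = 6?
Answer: 121/11411854 ≈ 1.0603e-5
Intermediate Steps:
l(h, j) = 3 + 5/(h + j) (l(h, j) = 5/(h + j) + 6/2 = 5/(h + j) + 6*(1/2) = 5/(h + j) + 3 = 3 + 5/(h + j))
1/((n(-11) + l(8, 3))**2 + 94270) = 1/((-10 + (5 + 3*8 + 3*3)/(8 + 3))**2 + 94270) = 1/((-10 + (5 + 24 + 9)/11)**2 + 94270) = 1/((-10 + (1/11)*38)**2 + 94270) = 1/((-10 + 38/11)**2 + 94270) = 1/((-72/11)**2 + 94270) = 1/(5184/121 + 94270) = 1/(11411854/121) = 121/11411854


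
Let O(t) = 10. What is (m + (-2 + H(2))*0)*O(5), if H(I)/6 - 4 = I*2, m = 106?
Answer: 1060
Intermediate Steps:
H(I) = 24 + 12*I (H(I) = 24 + 6*(I*2) = 24 + 6*(2*I) = 24 + 12*I)
(m + (-2 + H(2))*0)*O(5) = (106 + (-2 + (24 + 12*2))*0)*10 = (106 + (-2 + (24 + 24))*0)*10 = (106 + (-2 + 48)*0)*10 = (106 + 46*0)*10 = (106 + 0)*10 = 106*10 = 1060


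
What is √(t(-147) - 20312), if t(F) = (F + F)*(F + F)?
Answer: 2*√16531 ≈ 257.15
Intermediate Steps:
t(F) = 4*F² (t(F) = (2*F)*(2*F) = 4*F²)
√(t(-147) - 20312) = √(4*(-147)² - 20312) = √(4*21609 - 20312) = √(86436 - 20312) = √66124 = 2*√16531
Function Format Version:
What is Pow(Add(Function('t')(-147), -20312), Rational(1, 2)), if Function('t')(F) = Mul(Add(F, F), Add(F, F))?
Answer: Mul(2, Pow(16531, Rational(1, 2))) ≈ 257.15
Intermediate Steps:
Function('t')(F) = Mul(4, Pow(F, 2)) (Function('t')(F) = Mul(Mul(2, F), Mul(2, F)) = Mul(4, Pow(F, 2)))
Pow(Add(Function('t')(-147), -20312), Rational(1, 2)) = Pow(Add(Mul(4, Pow(-147, 2)), -20312), Rational(1, 2)) = Pow(Add(Mul(4, 21609), -20312), Rational(1, 2)) = Pow(Add(86436, -20312), Rational(1, 2)) = Pow(66124, Rational(1, 2)) = Mul(2, Pow(16531, Rational(1, 2)))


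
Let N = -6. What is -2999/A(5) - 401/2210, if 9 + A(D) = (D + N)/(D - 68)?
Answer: 104330951/312715 ≈ 333.63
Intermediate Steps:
A(D) = -9 + (-6 + D)/(-68 + D) (A(D) = -9 + (D - 6)/(D - 68) = -9 + (-6 + D)/(-68 + D))
-2999/A(5) - 401/2210 = -2999*(-68 + 5)/(2*(303 - 4*5)) - 401/2210 = -2999*(-63/(2*(303 - 20))) - 401*1/2210 = -2999/(2*(-1/63)*283) - 401/2210 = -2999/(-566/63) - 401/2210 = -2999*(-63/566) - 401/2210 = 188937/566 - 401/2210 = 104330951/312715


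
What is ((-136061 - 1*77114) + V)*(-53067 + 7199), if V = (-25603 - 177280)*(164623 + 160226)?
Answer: 3023001765756856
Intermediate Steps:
V = -65906339667 (V = -202883*324849 = -65906339667)
((-136061 - 1*77114) + V)*(-53067 + 7199) = ((-136061 - 1*77114) - 65906339667)*(-53067 + 7199) = ((-136061 - 77114) - 65906339667)*(-45868) = (-213175 - 65906339667)*(-45868) = -65906552842*(-45868) = 3023001765756856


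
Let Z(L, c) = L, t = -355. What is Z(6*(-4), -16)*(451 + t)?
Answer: -2304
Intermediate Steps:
Z(6*(-4), -16)*(451 + t) = (6*(-4))*(451 - 355) = -24*96 = -2304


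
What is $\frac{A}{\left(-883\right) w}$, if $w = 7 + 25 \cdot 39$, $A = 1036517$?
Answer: $- \frac{1036517}{867106} \approx -1.1954$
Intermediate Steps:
$w = 982$ ($w = 7 + 975 = 982$)
$\frac{A}{\left(-883\right) w} = \frac{1036517}{\left(-883\right) 982} = \frac{1036517}{-867106} = 1036517 \left(- \frac{1}{867106}\right) = - \frac{1036517}{867106}$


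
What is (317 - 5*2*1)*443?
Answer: 136001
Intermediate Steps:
(317 - 5*2*1)*443 = (317 - 10*1)*443 = (317 - 10)*443 = 307*443 = 136001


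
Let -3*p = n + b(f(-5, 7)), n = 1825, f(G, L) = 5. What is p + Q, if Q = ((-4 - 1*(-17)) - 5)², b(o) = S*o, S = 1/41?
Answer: -66958/123 ≈ -544.37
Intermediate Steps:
S = 1/41 ≈ 0.024390
b(o) = o/41
p = -74830/123 (p = -(1825 + (1/41)*5)/3 = -(1825 + 5/41)/3 = -⅓*74830/41 = -74830/123 ≈ -608.37)
Q = 64 (Q = ((-4 + 17) - 5)² = (13 - 5)² = 8² = 64)
p + Q = -74830/123 + 64 = -66958/123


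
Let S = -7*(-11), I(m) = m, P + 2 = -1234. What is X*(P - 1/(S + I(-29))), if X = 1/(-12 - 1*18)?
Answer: 59329/1440 ≈ 41.201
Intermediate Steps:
P = -1236 (P = -2 - 1234 = -1236)
S = 77
X = -1/30 (X = 1/(-12 - 18) = 1/(-30) = -1/30 ≈ -0.033333)
X*(P - 1/(S + I(-29))) = -(-1236 - 1/(77 - 29))/30 = -(-1236 - 1/48)/30 = -1/30*(-59329/48) = 59329/1440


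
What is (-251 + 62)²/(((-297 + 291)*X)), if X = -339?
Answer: 3969/226 ≈ 17.562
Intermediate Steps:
(-251 + 62)²/(((-297 + 291)*X)) = (-251 + 62)²/(((-297 + 291)*(-339))) = (-189)²/((-6*(-339))) = 35721/2034 = 35721*(1/2034) = 3969/226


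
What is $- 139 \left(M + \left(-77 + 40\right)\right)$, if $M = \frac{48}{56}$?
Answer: $\frac{35167}{7} \approx 5023.9$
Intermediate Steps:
$M = \frac{6}{7}$ ($M = 48 \cdot \frac{1}{56} = \frac{6}{7} \approx 0.85714$)
$- 139 \left(M + \left(-77 + 40\right)\right) = - 139 \left(\frac{6}{7} + \left(-77 + 40\right)\right) = - 139 \left(\frac{6}{7} - 37\right) = \left(-139\right) \left(- \frac{253}{7}\right) = \frac{35167}{7}$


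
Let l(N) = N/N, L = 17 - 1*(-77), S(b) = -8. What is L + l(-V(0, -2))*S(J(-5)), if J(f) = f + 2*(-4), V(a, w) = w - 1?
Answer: 86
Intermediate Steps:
V(a, w) = -1 + w
J(f) = -8 + f (J(f) = f - 8 = -8 + f)
L = 94 (L = 17 + 77 = 94)
l(N) = 1
L + l(-V(0, -2))*S(J(-5)) = 94 + 1*(-8) = 94 - 8 = 86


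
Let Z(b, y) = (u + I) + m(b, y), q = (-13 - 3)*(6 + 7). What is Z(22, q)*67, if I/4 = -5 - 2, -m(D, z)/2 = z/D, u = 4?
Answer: -3752/11 ≈ -341.09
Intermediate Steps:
m(D, z) = -2*z/D
I = -28 (I = 4*(-5 - 2) = 4*(-7) = -28)
q = -208 (q = -16*13 = -208)
Z(b, y) = -24 - 2*y/b (Z(b, y) = (4 - 28) - 2*y/b = -24 - 2*y/b)
Z(22, q)*67 = (-24 - 2*(-208)/22)*67 = (-24 - 2*(-208)*1/22)*67 = (-24 + 208/11)*67 = -56/11*67 = -3752/11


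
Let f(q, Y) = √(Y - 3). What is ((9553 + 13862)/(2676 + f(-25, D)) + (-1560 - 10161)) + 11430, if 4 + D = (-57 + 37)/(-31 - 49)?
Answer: (-291*√3 + 503534*I)/(√3 - 1784*I) ≈ -282.25 - 0.0084952*I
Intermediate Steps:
D = -15/4 (D = -4 + (-57 + 37)/(-31 - 49) = -4 - 20/(-80) = -4 - 20*(-1/80) = -4 + ¼ = -15/4 ≈ -3.7500)
f(q, Y) = √(-3 + Y)
((9553 + 13862)/(2676 + f(-25, D)) + (-1560 - 10161)) + 11430 = ((9553 + 13862)/(2676 + √(-3 - 15/4)) + (-1560 - 10161)) + 11430 = (23415/(2676 + √(-27/4)) - 11721) + 11430 = (23415/(2676 + 3*I*√3/2) - 11721) + 11430 = (-11721 + 23415/(2676 + 3*I*√3/2)) + 11430 = -291 + 23415/(2676 + 3*I*√3/2)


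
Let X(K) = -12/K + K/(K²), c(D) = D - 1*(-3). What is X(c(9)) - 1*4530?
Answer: -54371/12 ≈ -4530.9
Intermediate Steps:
c(D) = 3 + D (c(D) = D + 3 = 3 + D)
X(K) = -11/K (X(K) = -12/K + K/K² = -12/K + 1/K = -11/K)
X(c(9)) - 1*4530 = -11/(3 + 9) - 1*4530 = -11/12 - 4530 = -54371/12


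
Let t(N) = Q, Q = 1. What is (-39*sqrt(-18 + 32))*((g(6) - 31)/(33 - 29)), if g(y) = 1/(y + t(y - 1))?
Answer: 2106*sqrt(14)/7 ≈ 1125.7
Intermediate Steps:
t(N) = 1
g(y) = 1/(1 + y) (g(y) = 1/(y + 1) = 1/(1 + y))
(-39*sqrt(-18 + 32))*((g(6) - 31)/(33 - 29)) = (-39*sqrt(-18 + 32))*((1/(1 + 6) - 31)/(33 - 29)) = (-39*sqrt(14))*((1/7 - 31)/4) = (-39*sqrt(14))*((1/7 - 31)*(1/4)) = (-39*sqrt(14))*(-216/7*1/4) = -39*sqrt(14)*(-54/7) = 2106*sqrt(14)/7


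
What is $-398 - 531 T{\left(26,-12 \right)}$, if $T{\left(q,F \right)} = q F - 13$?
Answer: $172177$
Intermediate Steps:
$T{\left(q,F \right)} = -13 + F q$ ($T{\left(q,F \right)} = F q - 13 = -13 + F q$)
$-398 - 531 T{\left(26,-12 \right)} = -398 - 531 \left(-13 - 312\right) = -398 - -172575 = -398 + 172575 = 172177$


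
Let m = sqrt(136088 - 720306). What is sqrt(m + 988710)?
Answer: sqrt(988710 + I*sqrt(584218)) ≈ 994.34 + 0.384*I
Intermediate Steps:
m = I*sqrt(584218) (m = sqrt(-584218) = I*sqrt(584218) ≈ 764.34*I)
sqrt(m + 988710) = sqrt(I*sqrt(584218) + 988710) = sqrt(988710 + I*sqrt(584218))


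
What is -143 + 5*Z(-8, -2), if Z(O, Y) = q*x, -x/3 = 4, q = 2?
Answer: -263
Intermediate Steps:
x = -12 (x = -3*4 = -12)
Z(O, Y) = -24 (Z(O, Y) = 2*(-12) = -24)
-143 + 5*Z(-8, -2) = -143 + 5*(-24) = -143 - 120 = -263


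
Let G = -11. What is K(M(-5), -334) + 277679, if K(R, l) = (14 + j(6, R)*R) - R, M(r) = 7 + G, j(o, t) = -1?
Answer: 277701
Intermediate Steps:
M(r) = -4 (M(r) = 7 - 11 = -4)
K(R, l) = 14 - 2*R (K(R, l) = (14 - R) - R = 14 - 2*R)
K(M(-5), -334) + 277679 = (14 - 2*(-4)) + 277679 = (14 + 8) + 277679 = 22 + 277679 = 277701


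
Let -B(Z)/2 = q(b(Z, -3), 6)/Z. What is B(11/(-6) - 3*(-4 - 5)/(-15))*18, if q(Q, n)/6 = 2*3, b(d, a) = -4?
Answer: 38880/109 ≈ 356.70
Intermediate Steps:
q(Q, n) = 36 (q(Q, n) = 6*(2*3) = 6*6 = 36)
B(Z) = -72/Z
B(11/(-6) - 3*(-4 - 5)/(-15))*18 = -72/(11/(-6) - 3*(-4 - 5)/(-15))*18 = -72/(11*(-⅙) - 3*(-9)*(-1/15))*18 = -72/(-11/6 + 27*(-1/15))*18 = -72/(-11/6 - 9/5)*18 = -72/(-109/30)*18 = -72*(-30/109)*18 = (2160/109)*18 = 38880/109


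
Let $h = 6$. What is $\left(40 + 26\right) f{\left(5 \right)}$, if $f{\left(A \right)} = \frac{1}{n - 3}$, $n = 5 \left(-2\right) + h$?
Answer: $- \frac{66}{7} \approx -9.4286$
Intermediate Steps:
$n = -4$ ($n = 5 \left(-2\right) + 6 = -10 + 6 = -4$)
$f{\left(A \right)} = - \frac{1}{7}$ ($f{\left(A \right)} = \frac{1}{-4 - 3} = \frac{1}{-7} = - \frac{1}{7}$)
$\left(40 + 26\right) f{\left(5 \right)} = \left(40 + 26\right) \left(- \frac{1}{7}\right) = 66 \left(- \frac{1}{7}\right) = - \frac{66}{7}$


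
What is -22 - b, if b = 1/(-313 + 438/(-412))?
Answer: -1423128/64697 ≈ -21.997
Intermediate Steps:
b = -206/64697 (b = 1/(-313 + 438*(-1/412)) = 1/(-313 - 219/206) = 1/(-64697/206) = -206/64697 ≈ -0.0031841)
-22 - b = -22 - 1*(-206/64697) = -22 + 206/64697 = -1423128/64697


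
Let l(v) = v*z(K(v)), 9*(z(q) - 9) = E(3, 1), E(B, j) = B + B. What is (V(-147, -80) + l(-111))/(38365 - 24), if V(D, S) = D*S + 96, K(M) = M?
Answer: 10783/38341 ≈ 0.28124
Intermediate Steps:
E(B, j) = 2*B
z(q) = 29/3 (z(q) = 9 + (2*3)/9 = 9 + (⅑)*6 = 9 + ⅔ = 29/3)
V(D, S) = 96 + D*S
l(v) = 29*v/3 (l(v) = v*(29/3) = 29*v/3)
(V(-147, -80) + l(-111))/(38365 - 24) = ((96 - 147*(-80)) + (29/3)*(-111))/(38365 - 24) = ((96 + 11760) - 1073)/38341 = (11856 - 1073)*(1/38341) = 10783*(1/38341) = 10783/38341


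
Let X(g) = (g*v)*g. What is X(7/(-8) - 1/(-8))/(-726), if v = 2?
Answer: -3/1936 ≈ -0.0015496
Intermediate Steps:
X(g) = 2*g² (X(g) = (g*2)*g = (2*g)*g = 2*g²)
X(7/(-8) - 1/(-8))/(-726) = (2*(7/(-8) - 1/(-8))²)/(-726) = (2*(7*(-⅛) - 1*(-⅛))²)*(-1/726) = (2*(-7/8 + ⅛)²)*(-1/726) = (2*(-¾)²)*(-1/726) = (2*(9/16))*(-1/726) = (9/8)*(-1/726) = -3/1936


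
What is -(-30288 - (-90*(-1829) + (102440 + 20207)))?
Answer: 317545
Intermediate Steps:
-(-30288 - (-90*(-1829) + (102440 + 20207))) = -(-30288 - (164610 + 122647)) = -(-30288 - 1*287257) = -(-30288 - 287257) = -1*(-317545) = 317545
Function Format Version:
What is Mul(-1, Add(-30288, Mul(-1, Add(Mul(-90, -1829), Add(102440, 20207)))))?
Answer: 317545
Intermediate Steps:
Mul(-1, Add(-30288, Mul(-1, Add(Mul(-90, -1829), Add(102440, 20207))))) = Mul(-1, Add(-30288, Mul(-1, Add(164610, 122647)))) = Mul(-1, Add(-30288, Mul(-1, 287257))) = Mul(-1, Add(-30288, -287257)) = Mul(-1, -317545) = 317545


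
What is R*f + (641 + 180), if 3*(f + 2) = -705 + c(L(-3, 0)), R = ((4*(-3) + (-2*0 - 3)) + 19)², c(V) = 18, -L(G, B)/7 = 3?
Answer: -2875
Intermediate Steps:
L(G, B) = -21 (L(G, B) = -7*3 = -21)
R = 16 (R = ((-12 + (0 - 3)) + 19)² = ((-12 - 3) + 19)² = (-15 + 19)² = 4² = 16)
f = -231 (f = -2 + (-705 + 18)/3 = -2 + (⅓)*(-687) = -2 - 229 = -231)
R*f + (641 + 180) = 16*(-231) + (641 + 180) = -3696 + 821 = -2875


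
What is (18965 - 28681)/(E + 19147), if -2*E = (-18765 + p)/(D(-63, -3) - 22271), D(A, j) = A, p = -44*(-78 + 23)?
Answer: -433994288/855241851 ≈ -0.50745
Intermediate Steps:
p = 2420 (p = -44*(-55) = 2420)
E = -16345/44668 (E = -(-18765 + 2420)/(2*(-63 - 22271)) = -(-16345)/(2*(-22334)) = -(-16345)*(-1)/(2*22334) = -½*16345/22334 = -16345/44668 ≈ -0.36592)
(18965 - 28681)/(E + 19147) = (18965 - 28681)/(-16345/44668 + 19147) = -9716/855241851/44668 = -9716*44668/855241851 = -433994288/855241851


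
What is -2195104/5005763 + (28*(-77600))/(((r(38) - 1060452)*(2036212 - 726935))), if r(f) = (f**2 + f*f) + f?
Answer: -1519658990051894304/3465475880716564813 ≈ -0.43851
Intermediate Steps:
r(f) = f + 2*f**2 (r(f) = (f**2 + f**2) + f = 2*f**2 + f = f + 2*f**2)
-2195104/5005763 + (28*(-77600))/(((r(38) - 1060452)*(2036212 - 726935))) = -2195104/5005763 + (28*(-77600))/(((38*(1 + 2*38) - 1060452)*(2036212 - 726935))) = -2195104*1/5005763 - 2172800*1/(1309277*(38*(1 + 76) - 1060452)) = -2195104/5005763 - 2172800*1/(1309277*(38*77 - 1060452)) = -2195104/5005763 - 2172800*1/(1309277*(2926 - 1060452)) = -2195104/5005763 - 2172800/((-1057526*1309277)) = -2195104/5005763 - 2172800/(-1384594468702) = -2195104/5005763 - 2172800*(-1/1384594468702) = -2195104/5005763 + 1086400/692297234351 = -1519658990051894304/3465475880716564813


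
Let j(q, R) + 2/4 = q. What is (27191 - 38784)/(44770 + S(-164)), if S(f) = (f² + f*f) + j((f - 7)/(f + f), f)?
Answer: -3802504/32328343 ≈ -0.11762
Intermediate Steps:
j(q, R) = -½ + q
S(f) = -½ + 2*f² + (-7 + f)/(2*f) (S(f) = (f² + f*f) + (-½ + (f - 7)/(f + f)) = (f² + f²) + (-½ + (-7 + f)/((2*f))) = 2*f² + (-½ + (-7 + f)*(1/(2*f))) = 2*f² + (-½ + (-7 + f)/(2*f)) = -½ + 2*f² + (-7 + f)/(2*f))
(27191 - 38784)/(44770 + S(-164)) = (27191 - 38784)/(44770 + (½)*(-7 + 4*(-164)³)/(-164)) = -11593/(44770 + (½)*(-1/164)*(-7 + 4*(-4410944))) = -11593/(44770 + (½)*(-1/164)*(-7 - 17643776)) = -11593/(44770 + (½)*(-1/164)*(-17643783)) = -11593/(44770 + 17643783/328) = -11593/32328343/328 = -11593*328/32328343 = -3802504/32328343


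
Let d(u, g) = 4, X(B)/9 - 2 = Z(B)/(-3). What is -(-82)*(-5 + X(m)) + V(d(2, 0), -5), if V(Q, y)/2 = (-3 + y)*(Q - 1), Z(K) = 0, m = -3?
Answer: 1018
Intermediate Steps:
X(B) = 18 (X(B) = 18 + 9*(0/(-3)) = 18 + 9*(0*(-1/3)) = 18 + 9*0 = 18 + 0 = 18)
V(Q, y) = 2*(-1 + Q)*(-3 + y) (V(Q, y) = 2*((-3 + y)*(Q - 1)) = 2*((-3 + y)*(-1 + Q)) = 2*((-1 + Q)*(-3 + y)) = 2*(-1 + Q)*(-3 + y))
-(-82)*(-5 + X(m)) + V(d(2, 0), -5) = -(-82)*(-5 + 18) + (6 - 6*4 - 2*(-5) + 2*4*(-5)) = -(-82)*13 + (6 - 24 + 10 - 40) = -41*(-26) - 48 = 1066 - 48 = 1018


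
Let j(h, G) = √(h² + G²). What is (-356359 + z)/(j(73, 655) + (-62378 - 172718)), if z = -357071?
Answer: 83862269640/27634847431 + 356715*√434354/27634847431 ≈ 3.0432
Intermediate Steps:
j(h, G) = √(G² + h²)
(-356359 + z)/(j(73, 655) + (-62378 - 172718)) = (-356359 - 357071)/(√(655² + 73²) + (-62378 - 172718)) = -713430/(√(429025 + 5329) - 235096) = -713430/(√434354 - 235096) = -713430/(-235096 + √434354)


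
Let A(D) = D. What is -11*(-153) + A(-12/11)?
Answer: 18501/11 ≈ 1681.9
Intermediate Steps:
-11*(-153) + A(-12/11) = -11*(-153) - 12/11 = 1683 - 12*1/11 = 1683 - 12/11 = 18501/11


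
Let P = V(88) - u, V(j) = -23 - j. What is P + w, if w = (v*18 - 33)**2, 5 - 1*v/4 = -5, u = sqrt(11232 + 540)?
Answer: 471858 - 6*sqrt(327) ≈ 4.7175e+5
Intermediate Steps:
u = 6*sqrt(327) (u = sqrt(11772) = 6*sqrt(327) ≈ 108.50)
v = 40 (v = 20 - 4*(-5) = 20 + 20 = 40)
P = -111 - 6*sqrt(327) (P = (-23 - 1*88) - 6*sqrt(327) = (-23 - 88) - 6*sqrt(327) = -111 - 6*sqrt(327) ≈ -219.50)
w = 471969 (w = (40*18 - 33)**2 = (720 - 33)**2 = 687**2 = 471969)
P + w = (-111 - 6*sqrt(327)) + 471969 = 471858 - 6*sqrt(327)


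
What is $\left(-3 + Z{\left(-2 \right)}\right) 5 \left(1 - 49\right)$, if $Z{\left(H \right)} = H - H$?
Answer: $720$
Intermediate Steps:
$Z{\left(H \right)} = 0$
$\left(-3 + Z{\left(-2 \right)}\right) 5 \left(1 - 49\right) = \left(-3 + 0\right) 5 \left(1 - 49\right) = \left(-3\right) 5 \left(-48\right) = \left(-15\right) \left(-48\right) = 720$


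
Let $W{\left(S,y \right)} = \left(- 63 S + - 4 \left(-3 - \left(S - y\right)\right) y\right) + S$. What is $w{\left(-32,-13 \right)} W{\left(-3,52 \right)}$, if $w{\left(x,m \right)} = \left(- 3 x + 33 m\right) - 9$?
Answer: $3635460$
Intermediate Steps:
$w{\left(x,m \right)} = -9 - 3 x + 33 m$
$W{\left(S,y \right)} = - 62 S + y \left(12 - 4 y + 4 S\right)$ ($W{\left(S,y \right)} = \left(- 63 S + - 4 \left(-3 + y - S\right) y\right) + S = \left(- 63 S + \left(12 - 4 y + 4 S\right) y\right) + S = \left(- 63 S + y \left(12 - 4 y + 4 S\right)\right) + S = - 62 S + y \left(12 - 4 y + 4 S\right)$)
$w{\left(-32,-13 \right)} W{\left(-3,52 \right)} = \left(-9 - -96 + 33 \left(-13\right)\right) \left(\left(-62\right) \left(-3\right) - 4 \cdot 52^{2} + 12 \cdot 52 + 4 \left(-3\right) 52\right) = \left(-9 + 96 - 429\right) \left(186 - 10816 + 624 - 624\right) = - 342 \left(186 - 10816 + 624 - 624\right) = \left(-342\right) \left(-10630\right) = 3635460$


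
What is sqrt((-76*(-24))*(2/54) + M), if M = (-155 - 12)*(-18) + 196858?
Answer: 2*sqrt(449846)/3 ≈ 447.14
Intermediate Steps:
M = 199864 (M = -167*(-18) + 196858 = 3006 + 196858 = 199864)
sqrt((-76*(-24))*(2/54) + M) = sqrt((-76*(-24))*(2/54) + 199864) = sqrt(1824*(2*(1/54)) + 199864) = sqrt(1824*(1/27) + 199864) = sqrt(608/9 + 199864) = sqrt(1799384/9) = 2*sqrt(449846)/3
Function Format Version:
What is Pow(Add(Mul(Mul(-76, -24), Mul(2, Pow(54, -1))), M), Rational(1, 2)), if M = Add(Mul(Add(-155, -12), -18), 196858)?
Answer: Mul(Rational(2, 3), Pow(449846, Rational(1, 2))) ≈ 447.14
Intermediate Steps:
M = 199864 (M = Add(Mul(-167, -18), 196858) = Add(3006, 196858) = 199864)
Pow(Add(Mul(Mul(-76, -24), Mul(2, Pow(54, -1))), M), Rational(1, 2)) = Pow(Add(Mul(Mul(-76, -24), Mul(2, Pow(54, -1))), 199864), Rational(1, 2)) = Pow(Add(Mul(1824, Mul(2, Rational(1, 54))), 199864), Rational(1, 2)) = Pow(Add(Mul(1824, Rational(1, 27)), 199864), Rational(1, 2)) = Pow(Add(Rational(608, 9), 199864), Rational(1, 2)) = Pow(Rational(1799384, 9), Rational(1, 2)) = Mul(Rational(2, 3), Pow(449846, Rational(1, 2)))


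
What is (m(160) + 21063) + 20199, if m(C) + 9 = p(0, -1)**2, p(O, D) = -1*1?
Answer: 41254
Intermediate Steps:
p(O, D) = -1
m(C) = -8 (m(C) = -9 + (-1)**2 = -9 + 1 = -8)
(m(160) + 21063) + 20199 = (-8 + 21063) + 20199 = 21055 + 20199 = 41254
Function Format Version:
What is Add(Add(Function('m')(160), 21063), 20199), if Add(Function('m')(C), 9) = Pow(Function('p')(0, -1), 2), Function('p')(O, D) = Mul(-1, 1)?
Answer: 41254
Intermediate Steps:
Function('p')(O, D) = -1
Function('m')(C) = -8 (Function('m')(C) = Add(-9, Pow(-1, 2)) = Add(-9, 1) = -8)
Add(Add(Function('m')(160), 21063), 20199) = Add(Add(-8, 21063), 20199) = Add(21055, 20199) = 41254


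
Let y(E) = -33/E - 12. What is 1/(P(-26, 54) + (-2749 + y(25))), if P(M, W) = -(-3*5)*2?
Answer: -25/68308 ≈ -0.00036599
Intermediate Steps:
y(E) = -12 - 33/E
P(M, W) = 30 (P(M, W) = -(-15)*2 = -1*(-30) = 30)
1/(P(-26, 54) + (-2749 + y(25))) = 1/(30 + (-2749 + (-12 - 33/25))) = 1/(30 + (-2749 - 333/25)) = 1/(30 - 69058/25) = 1/(-68308/25) = -25/68308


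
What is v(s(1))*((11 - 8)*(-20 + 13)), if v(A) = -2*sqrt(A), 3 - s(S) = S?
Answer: 42*sqrt(2) ≈ 59.397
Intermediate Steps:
s(S) = 3 - S
v(s(1))*((11 - 8)*(-20 + 13)) = (-2*sqrt(3 - 1*1))*((11 - 8)*(-20 + 13)) = (-2*sqrt(3 - 1))*(3*(-7)) = -2*sqrt(2)*(-21) = 42*sqrt(2)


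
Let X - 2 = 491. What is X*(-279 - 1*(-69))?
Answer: -103530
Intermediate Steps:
X = 493 (X = 2 + 491 = 493)
X*(-279 - 1*(-69)) = 493*(-279 - 1*(-69)) = 493*(-279 + 69) = 493*(-210) = -103530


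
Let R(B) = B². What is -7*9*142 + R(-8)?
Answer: -8882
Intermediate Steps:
-7*9*142 + R(-8) = -7*9*142 + (-8)² = -63*142 + 64 = -8946 + 64 = -8882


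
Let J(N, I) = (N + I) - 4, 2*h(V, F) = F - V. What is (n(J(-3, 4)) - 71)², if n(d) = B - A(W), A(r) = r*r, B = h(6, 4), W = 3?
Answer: 6561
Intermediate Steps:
h(V, F) = F/2 - V/2 (h(V, F) = (F - V)/2 = F/2 - V/2)
B = -1 (B = (½)*4 - ½*6 = 2 - 3 = -1)
J(N, I) = -4 + I + N (J(N, I) = (I + N) - 4 = -4 + I + N)
A(r) = r²
n(d) = -10 (n(d) = -1 - 1*3² = -1 - 1*9 = -1 - 9 = -10)
(n(J(-3, 4)) - 71)² = (-10 - 71)² = (-81)² = 6561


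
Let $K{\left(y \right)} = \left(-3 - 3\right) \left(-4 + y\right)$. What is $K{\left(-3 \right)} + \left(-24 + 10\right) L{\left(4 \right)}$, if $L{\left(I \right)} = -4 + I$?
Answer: $42$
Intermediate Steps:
$K{\left(y \right)} = 24 - 6 y$ ($K{\left(y \right)} = - 6 \left(-4 + y\right) = 24 - 6 y$)
$K{\left(-3 \right)} + \left(-24 + 10\right) L{\left(4 \right)} = \left(24 - -18\right) + \left(-24 + 10\right) \left(-4 + 4\right) = \left(24 + 18\right) - 0 = 42 + 0 = 42$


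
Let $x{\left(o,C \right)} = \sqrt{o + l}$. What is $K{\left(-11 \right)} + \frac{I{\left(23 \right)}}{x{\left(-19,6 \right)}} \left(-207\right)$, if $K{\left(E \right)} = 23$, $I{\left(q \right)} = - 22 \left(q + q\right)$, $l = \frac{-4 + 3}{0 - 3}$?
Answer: $23 - \frac{52371 i \sqrt{42}}{7} \approx 23.0 - 48486.0 i$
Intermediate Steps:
$l = \frac{1}{3}$ ($l = - \frac{1}{-3} = \left(-1\right) \left(- \frac{1}{3}\right) = \frac{1}{3} \approx 0.33333$)
$I{\left(q \right)} = - 44 q$ ($I{\left(q \right)} = - 22 \cdot 2 q = - 44 q$)
$x{\left(o,C \right)} = \sqrt{\frac{1}{3} + o}$ ($x{\left(o,C \right)} = \sqrt{o + \frac{1}{3}} = \sqrt{\frac{1}{3} + o}$)
$K{\left(-11 \right)} + \frac{I{\left(23 \right)}}{x{\left(-19,6 \right)}} \left(-207\right) = 23 + \frac{\left(-44\right) 23}{\frac{1}{3} \sqrt{3 + 9 \left(-19\right)}} \left(-207\right) = 23 + - \frac{1012}{\frac{1}{3} \sqrt{3 - 171}} \left(-207\right) = 23 + - \frac{1012}{\frac{1}{3} \sqrt{-168}} \left(-207\right) = 23 + - \frac{1012}{\frac{1}{3} \cdot 2 i \sqrt{42}} \left(-207\right) = 23 + - \frac{1012}{\frac{2}{3} i \sqrt{42}} \left(-207\right) = 23 + - 1012 \left(- \frac{i \sqrt{42}}{28}\right) \left(-207\right) = 23 + \frac{253 i \sqrt{42}}{7} \left(-207\right) = 23 - \frac{52371 i \sqrt{42}}{7}$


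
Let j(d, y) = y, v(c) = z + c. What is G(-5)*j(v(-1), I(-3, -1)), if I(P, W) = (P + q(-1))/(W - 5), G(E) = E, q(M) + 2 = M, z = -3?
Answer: -5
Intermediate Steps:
q(M) = -2 + M
I(P, W) = (-3 + P)/(-5 + W) (I(P, W) = (P + (-2 - 1))/(W - 5) = (P - 3)/(-5 + W) = (-3 + P)/(-5 + W))
v(c) = -3 + c
G(-5)*j(v(-1), I(-3, -1)) = -5*(-3 - 3)/(-5 - 1) = -5*(-6)/(-6) = -(-5)*(-6)/6 = -5*1 = -5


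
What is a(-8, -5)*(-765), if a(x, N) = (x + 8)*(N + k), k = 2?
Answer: 0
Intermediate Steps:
a(x, N) = (2 + N)*(8 + x) (a(x, N) = (x + 8)*(N + 2) = (8 + x)*(2 + N) = (2 + N)*(8 + x))
a(-8, -5)*(-765) = (16 + 2*(-8) + 8*(-5) - 5*(-8))*(-765) = (16 - 16 - 40 + 40)*(-765) = 0*(-765) = 0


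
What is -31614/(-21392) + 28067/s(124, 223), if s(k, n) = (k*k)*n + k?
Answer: 13625491259/9169071128 ≈ 1.4860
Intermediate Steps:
s(k, n) = k + n*k² (s(k, n) = k²*n + k = n*k² + k = k + n*k²)
-31614/(-21392) + 28067/s(124, 223) = -31614/(-21392) + 28067/((124*(1 + 124*223))) = -31614*(-1/21392) + 28067/((124*(1 + 27652))) = 15807/10696 + 28067/((124*27653)) = 15807/10696 + 28067/3428972 = 13625491259/9169071128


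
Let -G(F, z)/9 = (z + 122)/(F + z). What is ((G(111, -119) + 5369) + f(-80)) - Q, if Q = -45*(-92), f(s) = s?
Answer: 9219/8 ≈ 1152.4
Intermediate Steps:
G(F, z) = -9*(122 + z)/(F + z) (G(F, z) = -9*(z + 122)/(F + z) = -9*(122 + z)/(F + z))
Q = 4140
((G(111, -119) + 5369) + f(-80)) - Q = ((9*(-122 - 1*(-119))/(111 - 119) + 5369) - 80) - 1*4140 = ((9*(-122 + 119)/(-8) + 5369) - 80) - 4140 = ((9*(-1/8)*(-3) + 5369) - 80) - 4140 = ((27/8 + 5369) - 80) - 4140 = (42979/8 - 80) - 4140 = 42339/8 - 4140 = 9219/8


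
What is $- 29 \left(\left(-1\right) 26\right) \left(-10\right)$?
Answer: $-7540$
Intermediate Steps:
$- 29 \left(\left(-1\right) 26\right) \left(-10\right) = \left(-29\right) \left(-26\right) \left(-10\right) = 754 \left(-10\right) = -7540$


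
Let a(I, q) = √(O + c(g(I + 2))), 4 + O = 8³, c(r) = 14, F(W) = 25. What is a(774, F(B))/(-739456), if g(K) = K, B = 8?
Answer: -3*√58/739456 ≈ -3.0897e-5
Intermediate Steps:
O = 508 (O = -4 + 8³ = -4 + 512 = 508)
a(I, q) = 3*√58 (a(I, q) = √(508 + 14) = √522 = 3*√58)
a(774, F(B))/(-739456) = (3*√58)/(-739456) = (3*√58)*(-1/739456) = -3*√58/739456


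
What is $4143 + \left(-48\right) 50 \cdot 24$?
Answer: $-53457$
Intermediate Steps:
$4143 + \left(-48\right) 50 \cdot 24 = 4143 - 57600 = -53457$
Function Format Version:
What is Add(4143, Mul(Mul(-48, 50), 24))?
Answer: -53457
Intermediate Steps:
Add(4143, Mul(Mul(-48, 50), 24)) = Add(4143, Mul(-2400, 24)) = Add(4143, -57600) = -53457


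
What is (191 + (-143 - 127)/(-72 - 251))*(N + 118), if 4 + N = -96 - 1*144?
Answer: -7807338/323 ≈ -24171.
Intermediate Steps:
N = -244 (N = -4 + (-96 - 1*144) = -4 + (-96 - 144) = -4 - 240 = -244)
(191 + (-143 - 127)/(-72 - 251))*(N + 118) = (191 + (-143 - 127)/(-72 - 251))*(-244 + 118) = (191 - 270/(-323))*(-126) = (191 - 270*(-1/323))*(-126) = (191 + 270/323)*(-126) = (61963/323)*(-126) = -7807338/323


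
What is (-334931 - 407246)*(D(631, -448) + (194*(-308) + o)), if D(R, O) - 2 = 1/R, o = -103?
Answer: 28029978365834/631 ≈ 4.4422e+10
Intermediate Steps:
D(R, O) = 2 + 1/R
(-334931 - 407246)*(D(631, -448) + (194*(-308) + o)) = (-334931 - 407246)*((2 + 1/631) + (194*(-308) - 103)) = -742177*((2 + 1/631) + (-59752 - 103)) = -742177*(1263/631 - 59855) = -742177*(-37767242/631) = 28029978365834/631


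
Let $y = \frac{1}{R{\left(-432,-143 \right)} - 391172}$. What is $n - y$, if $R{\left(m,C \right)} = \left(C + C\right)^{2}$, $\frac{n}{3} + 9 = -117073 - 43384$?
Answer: $- \frac{148932987647}{309376} \approx -4.814 \cdot 10^{5}$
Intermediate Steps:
$n = -481398$ ($n = -27 + 3 \left(-117073 - 43384\right) = -27 + 3 \left(-160457\right) = -27 - 481371 = -481398$)
$R{\left(m,C \right)} = 4 C^{2}$ ($R{\left(m,C \right)} = \left(2 C\right)^{2} = 4 C^{2}$)
$y = - \frac{1}{309376}$ ($y = \frac{1}{4 \left(-143\right)^{2} - 391172} = \frac{1}{4 \cdot 20449 - 391172} = \frac{1}{81796 - 391172} = \frac{1}{-309376} = - \frac{1}{309376} \approx -3.2323 \cdot 10^{-6}$)
$n - y = -481398 - - \frac{1}{309376} = -481398 + \frac{1}{309376} = - \frac{148932987647}{309376}$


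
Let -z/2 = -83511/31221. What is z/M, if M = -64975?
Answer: -18558/225398275 ≈ -8.2334e-5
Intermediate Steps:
z = 18558/3469 (z = -(-167022)/31221 = -2*(-9279/3469) = 18558/3469 ≈ 5.3497)
z/M = (18558/3469)/(-64975) = (18558/3469)*(-1/64975) = -18558/225398275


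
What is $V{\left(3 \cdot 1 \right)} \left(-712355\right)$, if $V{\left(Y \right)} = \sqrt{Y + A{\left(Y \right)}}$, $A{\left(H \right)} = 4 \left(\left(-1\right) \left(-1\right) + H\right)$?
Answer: $- 712355 \sqrt{19} \approx -3.1051 \cdot 10^{6}$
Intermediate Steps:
$A{\left(H \right)} = 4 + 4 H$ ($A{\left(H \right)} = 4 \left(1 + H\right) = 4 + 4 H$)
$V{\left(Y \right)} = \sqrt{4 + 5 Y}$ ($V{\left(Y \right)} = \sqrt{Y + \left(4 + 4 Y\right)} = \sqrt{4 + 5 Y}$)
$V{\left(3 \cdot 1 \right)} \left(-712355\right) = \sqrt{4 + 5 \cdot 3 \cdot 1} \left(-712355\right) = \sqrt{4 + 5 \cdot 3} \left(-712355\right) = \sqrt{4 + 15} \left(-712355\right) = \sqrt{19} \left(-712355\right) = - 712355 \sqrt{19}$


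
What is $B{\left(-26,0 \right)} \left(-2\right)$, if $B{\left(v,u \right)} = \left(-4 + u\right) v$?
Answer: $-208$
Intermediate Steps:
$B{\left(v,u \right)} = v \left(-4 + u\right)$
$B{\left(-26,0 \right)} \left(-2\right) = - 26 \left(-4 + 0\right) \left(-2\right) = \left(-26\right) \left(-4\right) \left(-2\right) = 104 \left(-2\right) = -208$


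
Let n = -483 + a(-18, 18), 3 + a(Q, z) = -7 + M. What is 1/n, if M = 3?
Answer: -1/490 ≈ -0.0020408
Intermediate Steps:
a(Q, z) = -7 (a(Q, z) = -3 + (-7 + 3) = -3 - 4 = -7)
n = -490 (n = -483 - 7 = -490)
1/n = 1/(-490) = -1/490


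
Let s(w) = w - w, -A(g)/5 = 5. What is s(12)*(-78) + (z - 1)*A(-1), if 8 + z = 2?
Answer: 175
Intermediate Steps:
z = -6 (z = -8 + 2 = -6)
A(g) = -25 (A(g) = -5*5 = -25)
s(w) = 0
s(12)*(-78) + (z - 1)*A(-1) = 0*(-78) + (-6 - 1)*(-25) = 0 - 7*(-25) = 0 + 175 = 175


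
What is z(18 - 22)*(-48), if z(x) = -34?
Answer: 1632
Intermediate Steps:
z(18 - 22)*(-48) = -34*(-48) = 1632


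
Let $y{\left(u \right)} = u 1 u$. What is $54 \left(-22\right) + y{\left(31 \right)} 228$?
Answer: $217920$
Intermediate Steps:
$y{\left(u \right)} = u^{2}$ ($y{\left(u \right)} = u u = u^{2}$)
$54 \left(-22\right) + y{\left(31 \right)} 228 = 54 \left(-22\right) + 31^{2} \cdot 228 = -1188 + 961 \cdot 228 = -1188 + 219108 = 217920$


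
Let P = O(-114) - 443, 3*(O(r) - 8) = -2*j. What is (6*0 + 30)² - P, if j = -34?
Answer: 3937/3 ≈ 1312.3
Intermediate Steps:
O(r) = 92/3 (O(r) = 8 + (-2*(-34))/3 = 8 + (⅓)*68 = 8 + 68/3 = 92/3)
P = -1237/3 (P = 92/3 - 443 = -1237/3 ≈ -412.33)
(6*0 + 30)² - P = (6*0 + 30)² - 1*(-1237/3) = (0 + 30)² + 1237/3 = 30² + 1237/3 = 900 + 1237/3 = 3937/3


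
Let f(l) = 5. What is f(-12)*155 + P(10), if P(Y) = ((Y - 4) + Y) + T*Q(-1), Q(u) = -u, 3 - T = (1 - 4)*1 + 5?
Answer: 792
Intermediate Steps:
T = 1 (T = 3 - ((1 - 4)*1 + 5) = 3 - (-3*1 + 5) = 3 - (-3 + 5) = 3 - 1*2 = 3 - 2 = 1)
P(Y) = -3 + 2*Y (P(Y) = ((Y - 4) + Y) + 1*(-1*(-1)) = ((-4 + Y) + Y) + 1*1 = (-4 + 2*Y) + 1 = -3 + 2*Y)
f(-12)*155 + P(10) = 5*155 + (-3 + 2*10) = 775 + (-3 + 20) = 775 + 17 = 792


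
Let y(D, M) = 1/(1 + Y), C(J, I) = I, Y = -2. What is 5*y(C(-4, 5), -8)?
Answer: -5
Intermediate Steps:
y(D, M) = -1 (y(D, M) = 1/(1 - 2) = 1/(-1) = -1)
5*y(C(-4, 5), -8) = 5*(-1) = -5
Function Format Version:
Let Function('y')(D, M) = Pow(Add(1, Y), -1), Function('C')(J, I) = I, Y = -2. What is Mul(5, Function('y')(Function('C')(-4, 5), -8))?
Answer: -5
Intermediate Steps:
Function('y')(D, M) = -1 (Function('y')(D, M) = Pow(Add(1, -2), -1) = Pow(-1, -1) = -1)
Mul(5, Function('y')(Function('C')(-4, 5), -8)) = Mul(5, -1) = -5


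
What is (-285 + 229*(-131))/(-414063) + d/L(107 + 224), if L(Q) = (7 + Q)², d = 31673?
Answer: 1274952515/3638785644 ≈ 0.35038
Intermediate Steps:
(-285 + 229*(-131))/(-414063) + d/L(107 + 224) = (-285 + 229*(-131))/(-414063) + 31673/((7 + (107 + 224))²) = (-285 - 29999)*(-1/414063) + 31673/((7 + 331)²) = -30284*(-1/414063) + 31673/(338²) = 30284/414063 + 31673/114244 = 1274952515/3638785644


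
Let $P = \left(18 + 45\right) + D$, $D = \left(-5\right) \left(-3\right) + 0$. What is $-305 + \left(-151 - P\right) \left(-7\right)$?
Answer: $1298$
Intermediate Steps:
$D = 15$ ($D = 15 + 0 = 15$)
$P = 78$ ($P = \left(18 + 45\right) + 15 = 63 + 15 = 78$)
$-305 + \left(-151 - P\right) \left(-7\right) = -305 + \left(-151 - 78\right) \left(-7\right) = -305 - -1603 = -305 + 1603 = 1298$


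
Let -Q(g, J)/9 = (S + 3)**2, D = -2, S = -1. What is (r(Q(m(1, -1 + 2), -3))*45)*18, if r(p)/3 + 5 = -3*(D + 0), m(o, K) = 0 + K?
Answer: 2430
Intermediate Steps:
m(o, K) = K
Q(g, J) = -36 (Q(g, J) = -9*(-1 + 3)**2 = -9*2**2 = -9*4 = -36)
r(p) = 3 (r(p) = -15 + 3*(-3*(-2 + 0)) = -15 + 3*(-3*(-2)) = -15 + 3*6 = -15 + 18 = 3)
(r(Q(m(1, -1 + 2), -3))*45)*18 = (3*45)*18 = 135*18 = 2430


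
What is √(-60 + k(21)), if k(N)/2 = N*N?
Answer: √822 ≈ 28.671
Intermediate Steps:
k(N) = 2*N² (k(N) = 2*(N*N) = 2*N²)
√(-60 + k(21)) = √(-60 + 2*21²) = √(-60 + 2*441) = √(-60 + 882) = √822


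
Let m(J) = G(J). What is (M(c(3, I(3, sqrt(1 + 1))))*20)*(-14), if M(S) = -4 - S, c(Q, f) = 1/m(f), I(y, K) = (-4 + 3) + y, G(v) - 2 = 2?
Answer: 1190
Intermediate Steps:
G(v) = 4 (G(v) = 2 + 2 = 4)
I(y, K) = -1 + y
m(J) = 4
c(Q, f) = 1/4
(M(c(3, I(3, sqrt(1 + 1))))*20)*(-14) = ((-4 - 1*1/4)*20)*(-14) = ((-4 - 1/4)*20)*(-14) = -17/4*20*(-14) = -85*(-14) = 1190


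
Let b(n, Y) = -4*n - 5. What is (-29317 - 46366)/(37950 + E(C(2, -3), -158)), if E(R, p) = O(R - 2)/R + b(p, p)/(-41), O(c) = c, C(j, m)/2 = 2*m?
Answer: -18618018/9332225 ≈ -1.9950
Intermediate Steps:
C(j, m) = 4*m (C(j, m) = 2*(2*m) = 4*m)
b(n, Y) = -5 - 4*n
E(R, p) = 5/41 + 4*p/41 + (-2 + R)/R (E(R, p) = (R - 2)/R + (-5 - 4*p)/(-41) = (-2 + R)/R + (-5 - 4*p)*(-1/41) = (-2 + R)/R + (5/41 + 4*p/41) = 5/41 + 4*p/41 + (-2 + R)/R)
(-29317 - 46366)/(37950 + E(C(2, -3), -158)) = (-29317 - 46366)/(37950 + (46/41 - 2/(4*(-3)) + (4/41)*(-158))) = -75683/(37950 + (46/41 - 2/(-12) - 632/41)) = -75683/(37950 + (46/41 - 2*(-1/12) - 632/41)) = -75683/(37950 + (46/41 + ⅙ - 632/41)) = -75683/(37950 - 3475/246) = -75683/9332225/246 = -75683*246/9332225 = -18618018/9332225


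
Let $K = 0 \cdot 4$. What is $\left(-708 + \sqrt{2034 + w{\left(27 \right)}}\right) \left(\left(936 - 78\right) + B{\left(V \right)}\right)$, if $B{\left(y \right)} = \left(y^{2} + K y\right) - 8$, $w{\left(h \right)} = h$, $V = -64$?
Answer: $-3501768 + 14838 \sqrt{229} \approx -3.2772 \cdot 10^{6}$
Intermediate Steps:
$K = 0$
$B{\left(y \right)} = -8 + y^{2}$ ($B{\left(y \right)} = \left(y^{2} + 0 y\right) - 8 = \left(y^{2} + 0\right) - 8 = y^{2} - 8 = -8 + y^{2}$)
$\left(-708 + \sqrt{2034 + w{\left(27 \right)}}\right) \left(\left(936 - 78\right) + B{\left(V \right)}\right) = \left(-708 + \sqrt{2034 + 27}\right) \left(\left(936 - 78\right) - \left(8 - \left(-64\right)^{2}\right)\right) = \left(-708 + \sqrt{2061}\right) \left(858 + \left(-8 + 4096\right)\right) = \left(-708 + 3 \sqrt{229}\right) \left(858 + 4088\right) = \left(-708 + 3 \sqrt{229}\right) 4946 = -3501768 + 14838 \sqrt{229}$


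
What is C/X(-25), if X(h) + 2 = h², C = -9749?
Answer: -9749/623 ≈ -15.648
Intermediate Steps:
X(h) = -2 + h²
C/X(-25) = -9749/(-2 + (-25)²) = -9749/(-2 + 625) = -9749/623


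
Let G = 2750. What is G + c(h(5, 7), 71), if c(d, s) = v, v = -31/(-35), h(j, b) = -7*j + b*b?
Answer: 96281/35 ≈ 2750.9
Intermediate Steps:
h(j, b) = b² - 7*j (h(j, b) = -7*j + b² = b² - 7*j)
v = 31/35 (v = -31*(-1/35) = 31/35 ≈ 0.88571)
c(d, s) = 31/35
G + c(h(5, 7), 71) = 2750 + 31/35 = 96281/35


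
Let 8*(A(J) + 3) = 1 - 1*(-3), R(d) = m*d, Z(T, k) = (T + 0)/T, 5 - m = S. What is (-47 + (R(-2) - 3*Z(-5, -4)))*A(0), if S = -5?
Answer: 175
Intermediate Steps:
m = 10 (m = 5 - 1*(-5) = 5 + 5 = 10)
Z(T, k) = 1 (Z(T, k) = T/T = 1)
R(d) = 10*d
A(J) = -5/2 (A(J) = -3 + (1 - 1*(-3))/8 = -3 + (1 + 3)/8 = -3 + (⅛)*4 = -3 + ½ = -5/2)
(-47 + (R(-2) - 3*Z(-5, -4)))*A(0) = (-47 + (10*(-2) - 3*1))*(-5/2) = (-47 + (-20 - 3))*(-5/2) = (-47 - 23)*(-5/2) = -70*(-5/2) = 175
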